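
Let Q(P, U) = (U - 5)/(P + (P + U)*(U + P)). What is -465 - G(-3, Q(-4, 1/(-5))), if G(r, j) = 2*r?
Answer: -459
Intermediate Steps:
Q(P, U) = (-5 + U)/(P + (P + U)²) (Q(P, U) = (-5 + U)/(P + (P + U)*(P + U)) = (-5 + U)/(P + (P + U)²))
-465 - G(-3, Q(-4, 1/(-5))) = -465 - 2*(-3) = -465 - 1*(-6) = -465 + 6 = -459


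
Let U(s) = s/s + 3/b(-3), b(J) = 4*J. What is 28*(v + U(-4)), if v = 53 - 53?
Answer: 21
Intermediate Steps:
v = 0
U(s) = ¾ (U(s) = s/s + 3/((4*(-3))) = 1 + 3/(-12) = 1 + 3*(-1/12) = 1 - ¼ = ¾)
28*(v + U(-4)) = 28*(0 + ¾) = 28*(¾) = 21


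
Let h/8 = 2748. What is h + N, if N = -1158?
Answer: 20826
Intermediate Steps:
h = 21984 (h = 8*2748 = 21984)
h + N = 21984 - 1158 = 20826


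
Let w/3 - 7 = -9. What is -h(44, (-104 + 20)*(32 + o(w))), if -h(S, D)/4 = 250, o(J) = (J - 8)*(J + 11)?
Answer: 1000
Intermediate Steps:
w = -6 (w = 21 + 3*(-9) = 21 - 27 = -6)
o(J) = (-8 + J)*(11 + J)
h(S, D) = -1000 (h(S, D) = -4*250 = -1000)
-h(44, (-104 + 20)*(32 + o(w))) = -1*(-1000) = 1000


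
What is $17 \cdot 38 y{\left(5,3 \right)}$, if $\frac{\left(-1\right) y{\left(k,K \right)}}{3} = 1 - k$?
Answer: $7752$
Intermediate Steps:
$y{\left(k,K \right)} = -3 + 3 k$ ($y{\left(k,K \right)} = - 3 \left(1 - k\right) = -3 + 3 k$)
$17 \cdot 38 y{\left(5,3 \right)} = 17 \cdot 38 \left(-3 + 3 \cdot 5\right) = 646 \left(-3 + 15\right) = 646 \cdot 12 = 7752$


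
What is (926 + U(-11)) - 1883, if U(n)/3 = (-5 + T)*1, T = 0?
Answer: -972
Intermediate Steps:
U(n) = -15 (U(n) = 3*((-5 + 0)*1) = 3*(-5*1) = 3*(-5) = -15)
(926 + U(-11)) - 1883 = (926 - 15) - 1883 = 911 - 1883 = -972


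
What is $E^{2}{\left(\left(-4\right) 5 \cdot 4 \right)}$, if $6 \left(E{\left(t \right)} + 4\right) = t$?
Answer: $\frac{2704}{9} \approx 300.44$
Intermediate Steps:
$E{\left(t \right)} = -4 + \frac{t}{6}$
$E^{2}{\left(\left(-4\right) 5 \cdot 4 \right)} = \left(-4 + \frac{\left(-4\right) 5 \cdot 4}{6}\right)^{2} = \left(-4 + \frac{\left(-20\right) 4}{6}\right)^{2} = \left(-4 + \frac{1}{6} \left(-80\right)\right)^{2} = \left(-4 - \frac{40}{3}\right)^{2} = \left(- \frac{52}{3}\right)^{2} = \frac{2704}{9}$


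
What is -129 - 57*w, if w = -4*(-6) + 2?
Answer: -1611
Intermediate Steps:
w = 26 (w = 24 + 2 = 26)
-129 - 57*w = -129 - 57*26 = -129 - 1482 = -1611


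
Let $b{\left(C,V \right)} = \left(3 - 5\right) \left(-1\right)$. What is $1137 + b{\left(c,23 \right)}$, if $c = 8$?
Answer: $1139$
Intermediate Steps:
$b{\left(C,V \right)} = 2$ ($b{\left(C,V \right)} = \left(-2\right) \left(-1\right) = 2$)
$1137 + b{\left(c,23 \right)} = 1137 + 2 = 1139$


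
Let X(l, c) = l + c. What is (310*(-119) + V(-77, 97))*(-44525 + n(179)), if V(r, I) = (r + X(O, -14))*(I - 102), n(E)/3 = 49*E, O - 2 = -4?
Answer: 663372100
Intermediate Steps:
O = -2 (O = 2 - 4 = -2)
n(E) = 147*E (n(E) = 3*(49*E) = 147*E)
X(l, c) = c + l
V(r, I) = (-102 + I)*(-16 + r) (V(r, I) = (r + (-14 - 2))*(I - 102) = (r - 16)*(-102 + I) = (-16 + r)*(-102 + I) = (-102 + I)*(-16 + r))
(310*(-119) + V(-77, 97))*(-44525 + n(179)) = (310*(-119) + (1632 - 102*(-77) - 16*97 + 97*(-77)))*(-44525 + 147*179) = (-36890 + (1632 + 7854 - 1552 - 7469))*(-44525 + 26313) = (-36890 + 465)*(-18212) = -36425*(-18212) = 663372100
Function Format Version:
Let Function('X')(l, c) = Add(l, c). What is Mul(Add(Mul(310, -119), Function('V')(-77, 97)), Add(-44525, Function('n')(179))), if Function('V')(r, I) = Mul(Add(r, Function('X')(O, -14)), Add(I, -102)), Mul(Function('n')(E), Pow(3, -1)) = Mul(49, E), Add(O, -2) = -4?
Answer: 663372100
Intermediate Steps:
O = -2 (O = Add(2, -4) = -2)
Function('n')(E) = Mul(147, E) (Function('n')(E) = Mul(3, Mul(49, E)) = Mul(147, E))
Function('X')(l, c) = Add(c, l)
Function('V')(r, I) = Mul(Add(-102, I), Add(-16, r)) (Function('V')(r, I) = Mul(Add(r, Add(-14, -2)), Add(I, -102)) = Mul(Add(r, -16), Add(-102, I)) = Mul(Add(-16, r), Add(-102, I)) = Mul(Add(-102, I), Add(-16, r)))
Mul(Add(Mul(310, -119), Function('V')(-77, 97)), Add(-44525, Function('n')(179))) = Mul(Add(Mul(310, -119), Add(1632, Mul(-102, -77), Mul(-16, 97), Mul(97, -77))), Add(-44525, Mul(147, 179))) = Mul(Add(-36890, Add(1632, 7854, -1552, -7469)), Add(-44525, 26313)) = Mul(Add(-36890, 465), -18212) = Mul(-36425, -18212) = 663372100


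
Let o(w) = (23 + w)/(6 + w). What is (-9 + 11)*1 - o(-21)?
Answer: 32/15 ≈ 2.1333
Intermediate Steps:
o(w) = (23 + w)/(6 + w)
(-9 + 11)*1 - o(-21) = (-9 + 11)*1 - (23 - 21)/(6 - 21) = 2*1 - 2/(-15) = 2 - (-1)*2/15 = 2 - 1*(-2/15) = 2 + 2/15 = 32/15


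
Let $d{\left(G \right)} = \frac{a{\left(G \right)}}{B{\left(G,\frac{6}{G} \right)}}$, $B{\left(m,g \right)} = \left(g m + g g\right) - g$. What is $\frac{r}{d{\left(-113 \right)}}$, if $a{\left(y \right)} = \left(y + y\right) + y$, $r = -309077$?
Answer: $\frac{7966768752}{1442897} \approx 5521.4$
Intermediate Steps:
$a{\left(y \right)} = 3 y$ ($a{\left(y \right)} = 2 y + y = 3 y$)
$B{\left(m,g \right)} = g^{2} - g + g m$ ($B{\left(m,g \right)} = \left(g m + g^{2}\right) - g = \left(g^{2} + g m\right) - g = g^{2} - g + g m$)
$d{\left(G \right)} = \frac{G^{2}}{2 \left(-1 + G + \frac{6}{G}\right)}$ ($d{\left(G \right)} = \frac{3 G}{\frac{6}{G} \left(-1 + \frac{6}{G} + G\right)} = \frac{3 G}{\frac{6}{G} \left(-1 + G + \frac{6}{G}\right)} = \frac{3 G}{6 \frac{1}{G} \left(-1 + G + \frac{6}{G}\right)} = 3 G \frac{G}{6 \left(-1 + G + \frac{6}{G}\right)} = \frac{G^{2}}{2 \left(-1 + G + \frac{6}{G}\right)}$)
$\frac{r}{d{\left(-113 \right)}} = - \frac{309077}{\frac{1}{2} \left(-113\right)^{3} \frac{1}{6 - 113 \left(-1 - 113\right)}} = - \frac{309077}{\frac{1}{2} \left(-1442897\right) \frac{1}{6 - -12882}} = - \frac{309077}{\frac{1}{2} \left(-1442897\right) \frac{1}{6 + 12882}} = - \frac{309077}{\frac{1}{2} \left(-1442897\right) \frac{1}{12888}} = - \frac{309077}{- \frac{1442897}{25776}} = \left(-309077\right) \left(- \frac{25776}{1442897}\right) = \frac{7966768752}{1442897}$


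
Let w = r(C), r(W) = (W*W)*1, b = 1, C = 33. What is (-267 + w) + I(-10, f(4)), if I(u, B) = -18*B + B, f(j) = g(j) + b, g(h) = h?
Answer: 737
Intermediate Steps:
r(W) = W² (r(W) = W²*1 = W²)
w = 1089 (w = 33² = 1089)
f(j) = 1 + j (f(j) = j + 1 = 1 + j)
I(u, B) = -17*B
(-267 + w) + I(-10, f(4)) = (-267 + 1089) - 17*(1 + 4) = 822 - 17*5 = 822 - 85 = 737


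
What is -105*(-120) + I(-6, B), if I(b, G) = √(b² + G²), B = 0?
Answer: 12606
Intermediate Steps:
I(b, G) = √(G² + b²)
-105*(-120) + I(-6, B) = -105*(-120) + √(0² + (-6)²) = 12600 + √(0 + 36) = 12600 + √36 = 12600 + 6 = 12606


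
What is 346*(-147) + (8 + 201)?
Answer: -50653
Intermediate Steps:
346*(-147) + (8 + 201) = -50862 + 209 = -50653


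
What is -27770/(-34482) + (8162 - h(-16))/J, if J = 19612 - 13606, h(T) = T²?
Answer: 1743656/821821 ≈ 2.1217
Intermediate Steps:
J = 6006
-27770/(-34482) + (8162 - h(-16))/J = -27770/(-34482) + (8162 - 1*(-16)²)/6006 = -27770*(-1/34482) + (8162 - 1*256)*(1/6006) = 13885/17241 + (8162 - 256)*(1/6006) = 13885/17241 + 7906*(1/6006) = 13885/17241 + 3953/3003 = 1743656/821821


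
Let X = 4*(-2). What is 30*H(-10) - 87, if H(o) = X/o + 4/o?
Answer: -75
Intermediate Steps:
X = -8
H(o) = -4/o (H(o) = -8/o + 4/o = -4/o)
30*H(-10) - 87 = 30*(-4/(-10)) - 87 = 30*(-4*(-⅒)) - 87 = 30*(⅖) - 87 = 12 - 87 = -75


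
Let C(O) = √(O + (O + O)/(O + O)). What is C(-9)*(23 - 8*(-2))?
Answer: 78*I*√2 ≈ 110.31*I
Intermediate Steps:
C(O) = √(1 + O) (C(O) = √(O + (2*O)/((2*O))) = √(O + (2*O)*(1/(2*O))) = √(O + 1) = √(1 + O))
C(-9)*(23 - 8*(-2)) = √(1 - 9)*(23 - 8*(-2)) = √(-8)*(23 + 16) = (2*I*√2)*39 = 78*I*√2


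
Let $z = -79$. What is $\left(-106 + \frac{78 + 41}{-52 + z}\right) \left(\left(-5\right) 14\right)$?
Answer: $\frac{980350}{131} \approx 7483.6$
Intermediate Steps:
$\left(-106 + \frac{78 + 41}{-52 + z}\right) \left(\left(-5\right) 14\right) = \left(-106 + \frac{78 + 41}{-52 - 79}\right) \left(\left(-5\right) 14\right) = \left(-106 + \frac{119}{-131}\right) \left(-70\right) = \left(-106 + 119 \left(- \frac{1}{131}\right)\right) \left(-70\right) = \left(-106 - \frac{119}{131}\right) \left(-70\right) = \left(- \frac{14005}{131}\right) \left(-70\right) = \frac{980350}{131}$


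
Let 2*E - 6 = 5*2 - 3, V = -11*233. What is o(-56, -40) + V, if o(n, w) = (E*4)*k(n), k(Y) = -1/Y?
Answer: -71751/28 ≈ -2562.5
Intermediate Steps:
V = -2563
E = 13/2 (E = 3 + (5*2 - 3)/2 = 3 + (10 - 3)/2 = 3 + (½)*7 = 3 + 7/2 = 13/2 ≈ 6.5000)
o(n, w) = -26/n (o(n, w) = ((13/2)*4)*(-1/n) = 26*(-1/n) = -26/n)
o(-56, -40) + V = -26/(-56) - 2563 = -26*(-1/56) - 2563 = 13/28 - 2563 = -71751/28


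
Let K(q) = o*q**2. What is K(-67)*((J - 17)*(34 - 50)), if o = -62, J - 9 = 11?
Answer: 13359264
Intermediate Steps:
J = 20 (J = 9 + 11 = 20)
K(q) = -62*q**2
K(-67)*((J - 17)*(34 - 50)) = (-62*(-67)**2)*((20 - 17)*(34 - 50)) = (-62*4489)*(3*(-16)) = -278318*(-48) = 13359264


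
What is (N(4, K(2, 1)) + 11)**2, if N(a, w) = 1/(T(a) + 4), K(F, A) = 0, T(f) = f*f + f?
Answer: 70225/576 ≈ 121.92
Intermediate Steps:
T(f) = f + f**2 (T(f) = f**2 + f = f + f**2)
N(a, w) = 1/(4 + a*(1 + a)) (N(a, w) = 1/(a*(1 + a) + 4) = 1/(4 + a*(1 + a)))
(N(4, K(2, 1)) + 11)**2 = (1/(4 + 4*(1 + 4)) + 11)**2 = (1/(4 + 4*5) + 11)**2 = (1/(4 + 20) + 11)**2 = (1/24 + 11)**2 = (265/24)**2 = 70225/576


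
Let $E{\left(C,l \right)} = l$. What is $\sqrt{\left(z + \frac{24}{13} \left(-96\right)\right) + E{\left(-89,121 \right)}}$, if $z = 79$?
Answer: $\frac{2 \sqrt{962}}{13} \approx 4.7717$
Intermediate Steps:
$\sqrt{\left(z + \frac{24}{13} \left(-96\right)\right) + E{\left(-89,121 \right)}} = \sqrt{\left(79 + \frac{24}{13} \left(-96\right)\right) + 121} = \sqrt{\left(79 - \frac{2304}{13}\right) + 121} = \sqrt{- \frac{1277}{13} + 121} = \sqrt{\frac{296}{13}} = \frac{2 \sqrt{962}}{13}$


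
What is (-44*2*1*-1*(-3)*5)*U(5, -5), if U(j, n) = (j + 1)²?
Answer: -47520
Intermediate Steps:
U(j, n) = (1 + j)²
(-44*2*1*-1*(-3)*5)*U(5, -5) = (-44*2*1*-1*(-3)*5)*(1 + 5)² = -88*3*5*6² = -88*15*36 = -44*30*36 = -1320*36 = -47520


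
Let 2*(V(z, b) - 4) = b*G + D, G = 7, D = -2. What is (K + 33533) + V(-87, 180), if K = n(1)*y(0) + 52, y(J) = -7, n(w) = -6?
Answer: 34260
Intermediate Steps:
V(z, b) = 3 + 7*b/2 (V(z, b) = 4 + (b*7 - 2)/2 = 4 + (7*b - 2)/2 = 4 + (-2 + 7*b)/2 = 4 + (-1 + 7*b/2) = 3 + 7*b/2)
K = 94 (K = -6*(-7) + 52 = 42 + 52 = 94)
(K + 33533) + V(-87, 180) = (94 + 33533) + (3 + (7/2)*180) = 33627 + (3 + 630) = 33627 + 633 = 34260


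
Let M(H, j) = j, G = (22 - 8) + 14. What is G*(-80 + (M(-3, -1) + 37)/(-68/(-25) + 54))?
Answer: -1575560/709 ≈ -2222.2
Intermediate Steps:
G = 28 (G = 14 + 14 = 28)
G*(-80 + (M(-3, -1) + 37)/(-68/(-25) + 54)) = 28*(-80 + (-1 + 37)/(-68/(-25) + 54)) = 28*(-80 + 36/(-68*(-1/25) + 54)) = 28*(-80 + 36/(68/25 + 54)) = 28*(-80 + 36/(1418/25)) = 28*(-80 + 36*(25/1418)) = 28*(-80 + 450/709) = 28*(-56270/709) = -1575560/709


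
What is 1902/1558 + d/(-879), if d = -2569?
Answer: 2837180/684741 ≈ 4.1434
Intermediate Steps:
1902/1558 + d/(-879) = 1902/1558 - 2569/(-879) = 1902*(1/1558) - 2569*(-1/879) = 951/779 + 2569/879 = 2837180/684741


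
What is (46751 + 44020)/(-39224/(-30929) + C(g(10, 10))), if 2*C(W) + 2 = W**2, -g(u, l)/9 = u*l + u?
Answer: 935818753/5052254915 ≈ 0.18523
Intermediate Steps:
g(u, l) = -9*u - 9*l*u (g(u, l) = -9*(u*l + u) = -9*(l*u + u) = -9*(u + l*u) = -9*u - 9*l*u)
C(W) = -1 + W**2/2
(46751 + 44020)/(-39224/(-30929) + C(g(10, 10))) = (46751 + 44020)/(-39224/(-30929) + (-1 + (-9*10*(1 + 10))**2/2)) = 90771/(-39224*(-1/30929) + (-1 + (-9*10*11)**2/2)) = 90771/(39224/30929 + (-1 + (1/2)*(-990)**2)) = 90771/(39224/30929 + (-1 + (1/2)*980100)) = 90771/(39224/30929 + (-1 + 490050)) = 90771/(39224/30929 + 490049) = 90771/(15156764745/30929) = 90771*(30929/15156764745) = 935818753/5052254915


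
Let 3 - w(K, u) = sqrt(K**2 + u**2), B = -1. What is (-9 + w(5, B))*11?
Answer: -66 - 11*sqrt(26) ≈ -122.09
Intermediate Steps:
w(K, u) = 3 - sqrt(K**2 + u**2)
(-9 + w(5, B))*11 = (-9 + (3 - sqrt(5**2 + (-1)**2)))*11 = (-9 + (3 - sqrt(25 + 1)))*11 = (-9 + (3 - sqrt(26)))*11 = (-6 - sqrt(26))*11 = -66 - 11*sqrt(26)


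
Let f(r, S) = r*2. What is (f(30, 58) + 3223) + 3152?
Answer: 6435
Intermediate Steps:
f(r, S) = 2*r
(f(30, 58) + 3223) + 3152 = (2*30 + 3223) + 3152 = (60 + 3223) + 3152 = 3283 + 3152 = 6435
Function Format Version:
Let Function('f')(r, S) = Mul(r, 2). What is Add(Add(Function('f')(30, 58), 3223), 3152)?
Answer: 6435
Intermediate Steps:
Function('f')(r, S) = Mul(2, r)
Add(Add(Function('f')(30, 58), 3223), 3152) = Add(Add(Mul(2, 30), 3223), 3152) = Add(Add(60, 3223), 3152) = Add(3283, 3152) = 6435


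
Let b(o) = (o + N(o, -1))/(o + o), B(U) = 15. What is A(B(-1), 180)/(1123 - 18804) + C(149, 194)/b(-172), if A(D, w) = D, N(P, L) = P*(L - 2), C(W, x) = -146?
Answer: 2581411/17681 ≈ 146.00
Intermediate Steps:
N(P, L) = P*(-2 + L)
b(o) = -1 (b(o) = (o + o*(-2 - 1))/(o + o) = (o + o*(-3))/((2*o)) = (o - 3*o)*(1/(2*o)) = (-2*o)*(1/(2*o)) = -1)
A(B(-1), 180)/(1123 - 18804) + C(149, 194)/b(-172) = 15/(1123 - 18804) - 146/(-1) = 15/(-17681) - 146*(-1) = 15*(-1/17681) + 146 = -15/17681 + 146 = 2581411/17681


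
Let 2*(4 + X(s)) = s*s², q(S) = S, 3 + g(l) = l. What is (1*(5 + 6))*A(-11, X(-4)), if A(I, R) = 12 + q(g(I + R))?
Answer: -418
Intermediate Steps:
g(l) = -3 + l
X(s) = -4 + s³/2 (X(s) = -4 + (s*s²)/2 = -4 + s³/2)
A(I, R) = 9 + I + R (A(I, R) = 12 + (-3 + (I + R)) = 12 + (-3 + I + R) = 9 + I + R)
(1*(5 + 6))*A(-11, X(-4)) = (1*(5 + 6))*(9 - 11 + (-4 + (½)*(-4)³)) = (1*11)*(9 - 11 + (-4 + (½)*(-64))) = 11*(9 - 11 + (-4 - 32)) = 11*(9 - 11 - 36) = 11*(-38) = -418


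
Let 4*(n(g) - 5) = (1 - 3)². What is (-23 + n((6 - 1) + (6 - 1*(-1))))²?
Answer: 289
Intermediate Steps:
n(g) = 6 (n(g) = 5 + (1 - 3)²/4 = 5 + (¼)*(-2)² = 5 + (¼)*4 = 5 + 1 = 6)
(-23 + n((6 - 1) + (6 - 1*(-1))))² = (-23 + 6)² = (-17)² = 289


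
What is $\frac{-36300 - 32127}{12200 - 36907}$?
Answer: $\frac{68427}{24707} \approx 2.7695$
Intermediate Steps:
$\frac{-36300 - 32127}{12200 - 36907} = - \frac{68427}{-24707} = \left(-68427\right) \left(- \frac{1}{24707}\right) = \frac{68427}{24707}$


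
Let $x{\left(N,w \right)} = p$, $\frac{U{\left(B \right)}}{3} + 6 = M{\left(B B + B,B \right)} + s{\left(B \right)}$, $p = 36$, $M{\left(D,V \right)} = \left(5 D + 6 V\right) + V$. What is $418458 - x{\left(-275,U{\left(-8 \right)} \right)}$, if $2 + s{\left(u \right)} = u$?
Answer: $418422$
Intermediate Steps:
$M{\left(D,V \right)} = 5 D + 7 V$
$s{\left(u \right)} = -2 + u$
$U{\left(B \right)} = -24 + 15 B^{2} + 39 B$ ($U{\left(B \right)} = -18 + 3 \left(\left(5 \left(B B + B\right) + 7 B\right) + \left(-2 + B\right)\right) = -18 + 3 \left(\left(5 \left(B^{2} + B\right) + 7 B\right) + \left(-2 + B\right)\right) = -18 + 3 \left(\left(5 \left(B + B^{2}\right) + 7 B\right) + \left(-2 + B\right)\right) = -18 + 3 \left(\left(\left(5 B + 5 B^{2}\right) + 7 B\right) + \left(-2 + B\right)\right) = -18 + 3 \left(\left(5 B^{2} + 12 B\right) + \left(-2 + B\right)\right) = -18 + 3 \left(-2 + 5 B^{2} + 13 B\right) = -18 + \left(-6 + 15 B^{2} + 39 B\right) = -24 + 15 B^{2} + 39 B$)
$x{\left(N,w \right)} = 36$
$418458 - x{\left(-275,U{\left(-8 \right)} \right)} = 418458 - 36 = 418422$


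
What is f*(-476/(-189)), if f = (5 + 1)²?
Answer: 272/3 ≈ 90.667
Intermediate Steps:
f = 36 (f = 6² = 36)
f*(-476/(-189)) = 36*(-476/(-189)) = 36*(-476*(-1/189)) = 36*(68/27) = 272/3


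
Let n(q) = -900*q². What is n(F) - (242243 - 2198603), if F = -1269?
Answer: -1447368540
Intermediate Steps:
n(F) - (242243 - 2198603) = -900*(-1269)² - (242243 - 2198603) = -900*1610361 - 1*(-1956360) = -1449324900 + 1956360 = -1447368540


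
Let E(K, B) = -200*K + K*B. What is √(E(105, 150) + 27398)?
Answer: 14*√113 ≈ 148.82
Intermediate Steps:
E(K, B) = -200*K + B*K
√(E(105, 150) + 27398) = √(105*(-200 + 150) + 27398) = √(105*(-50) + 27398) = √(-5250 + 27398) = √22148 = 14*√113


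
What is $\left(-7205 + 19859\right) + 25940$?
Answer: $38594$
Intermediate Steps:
$\left(-7205 + 19859\right) + 25940 = 12654 + 25940 = 38594$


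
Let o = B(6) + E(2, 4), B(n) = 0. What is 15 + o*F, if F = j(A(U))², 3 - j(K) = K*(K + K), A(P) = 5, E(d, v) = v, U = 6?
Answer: 8851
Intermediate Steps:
j(K) = 3 - 2*K² (j(K) = 3 - K*(K + K) = 3 - K*2*K = 3 - 2*K²)
o = 4 (o = 0 + 4 = 4)
F = 2209 (F = (3 - 2*5²)² = (3 - 2*25)² = (3 - 50)² = (-47)² = 2209)
15 + o*F = 15 + 4*2209 = 15 + 8836 = 8851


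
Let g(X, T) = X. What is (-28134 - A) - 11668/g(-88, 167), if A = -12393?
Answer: -343385/22 ≈ -15608.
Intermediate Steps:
(-28134 - A) - 11668/g(-88, 167) = (-28134 - 1*(-12393)) - 11668/(-88) = (-28134 + 12393) - 11668*(-1/88) = -15741 + 2917/22 = -343385/22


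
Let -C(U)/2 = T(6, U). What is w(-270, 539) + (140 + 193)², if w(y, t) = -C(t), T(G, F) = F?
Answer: 111967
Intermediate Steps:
C(U) = -2*U
w(y, t) = 2*t (w(y, t) = -(-2)*t = 2*t)
w(-270, 539) + (140 + 193)² = 2*539 + (140 + 193)² = 1078 + 333² = 1078 + 110889 = 111967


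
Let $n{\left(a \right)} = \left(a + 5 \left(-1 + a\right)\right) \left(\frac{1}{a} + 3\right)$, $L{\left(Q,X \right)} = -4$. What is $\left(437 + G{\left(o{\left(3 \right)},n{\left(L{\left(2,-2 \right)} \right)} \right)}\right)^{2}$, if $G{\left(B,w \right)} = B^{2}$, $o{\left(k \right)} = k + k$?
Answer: $223729$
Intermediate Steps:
$o{\left(k \right)} = 2 k$
$n{\left(a \right)} = \left(-5 + 6 a\right) \left(3 + \frac{1}{a}\right)$ ($n{\left(a \right)} = \left(a + \left(-5 + 5 a\right)\right) \left(3 + \frac{1}{a}\right) = \left(-5 + 6 a\right) \left(3 + \frac{1}{a}\right)$)
$\left(437 + G{\left(o{\left(3 \right)},n{\left(L{\left(2,-2 \right)} \right)} \right)}\right)^{2} = \left(437 + \left(2 \cdot 3\right)^{2}\right)^{2} = \left(437 + 6^{2}\right)^{2} = \left(437 + 36\right)^{2} = 473^{2} = 223729$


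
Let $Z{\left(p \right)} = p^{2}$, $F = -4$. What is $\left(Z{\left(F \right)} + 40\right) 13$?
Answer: $728$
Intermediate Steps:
$\left(Z{\left(F \right)} + 40\right) 13 = \left(\left(-4\right)^{2} + 40\right) 13 = \left(16 + 40\right) 13 = 56 \cdot 13 = 728$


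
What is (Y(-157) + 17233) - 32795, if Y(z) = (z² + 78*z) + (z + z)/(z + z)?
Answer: -3158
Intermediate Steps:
Y(z) = 1 + z² + 78*z (Y(z) = (z² + 78*z) + (2*z)/((2*z)) = (z² + 78*z) + (2*z)*(1/(2*z)) = (z² + 78*z) + 1 = 1 + z² + 78*z)
(Y(-157) + 17233) - 32795 = ((1 + (-157)² + 78*(-157)) + 17233) - 32795 = ((1 + 24649 - 12246) + 17233) - 32795 = (12404 + 17233) - 32795 = 29637 - 32795 = -3158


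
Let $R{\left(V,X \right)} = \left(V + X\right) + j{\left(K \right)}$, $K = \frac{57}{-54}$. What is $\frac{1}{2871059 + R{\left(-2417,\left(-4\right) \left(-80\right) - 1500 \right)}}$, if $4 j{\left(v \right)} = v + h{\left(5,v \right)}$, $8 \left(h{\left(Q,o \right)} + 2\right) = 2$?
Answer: $\frac{144}{412914427} \approx 3.4874 \cdot 10^{-7}$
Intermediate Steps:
$h{\left(Q,o \right)} = - \frac{7}{4}$ ($h{\left(Q,o \right)} = -2 + \frac{1}{8} \cdot 2 = -2 + \frac{1}{4} = - \frac{7}{4}$)
$K = - \frac{19}{18}$ ($K = 57 \left(- \frac{1}{54}\right) = - \frac{19}{18} \approx -1.0556$)
$j{\left(v \right)} = - \frac{7}{16} + \frac{v}{4}$ ($j{\left(v \right)} = \frac{v - \frac{7}{4}}{4} = \frac{- \frac{7}{4} + v}{4} = - \frac{7}{16} + \frac{v}{4}$)
$R{\left(V,X \right)} = - \frac{101}{144} + V + X$ ($R{\left(V,X \right)} = \left(V + X\right) + \left(- \frac{7}{16} + \frac{1}{4} \left(- \frac{19}{18}\right)\right) = \left(V + X\right) - \frac{101}{144} = - \frac{101}{144} + V + X$)
$\frac{1}{2871059 + R{\left(-2417,\left(-4\right) \left(-80\right) - 1500 \right)}} = \frac{1}{2871059 - \frac{518069}{144}} = \frac{1}{\frac{412914427}{144}} = \frac{144}{412914427}$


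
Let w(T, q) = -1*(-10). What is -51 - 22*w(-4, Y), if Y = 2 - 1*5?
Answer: -271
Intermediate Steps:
Y = -3 (Y = 2 - 5 = -3)
w(T, q) = 10
-51 - 22*w(-4, Y) = -51 - 22*10 = -51 - 220 = -271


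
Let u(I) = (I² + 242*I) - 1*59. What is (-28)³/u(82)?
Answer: -448/541 ≈ -0.82810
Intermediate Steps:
u(I) = -59 + I² + 242*I (u(I) = (I² + 242*I) - 59 = -59 + I² + 242*I)
(-28)³/u(82) = (-28)³/(-59 + 82² + 242*82) = -21952/(-59 + 6724 + 19844) = -21952/26509 = -21952*1/26509 = -448/541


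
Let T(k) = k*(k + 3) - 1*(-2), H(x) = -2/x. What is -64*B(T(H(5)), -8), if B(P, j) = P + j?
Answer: 11264/25 ≈ 450.56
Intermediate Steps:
T(k) = 2 + k*(3 + k) (T(k) = k*(3 + k) + 2 = 2 + k*(3 + k))
-64*B(T(H(5)), -8) = -64*((2 + (-2/5)² + 3*(-2/5)) - 8) = -64*((2 + (-2*⅕)² + 3*(-2*⅕)) - 8) = -64*((2 + (-⅖)² + 3*(-⅖)) - 8) = -64*((2 + 4/25 - 6/5) - 8) = -64*(24/25 - 8) = -64*(-176/25) = 11264/25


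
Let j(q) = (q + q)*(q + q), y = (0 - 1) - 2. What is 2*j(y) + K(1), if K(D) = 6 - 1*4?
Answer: 74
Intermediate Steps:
K(D) = 2 (K(D) = 6 - 4 = 2)
y = -3 (y = -1 - 2 = -3)
j(q) = 4*q² (j(q) = (2*q)*(2*q) = 4*q²)
2*j(y) + K(1) = 2*(4*(-3)²) + 2 = 2*(4*9) + 2 = 2*36 + 2 = 72 + 2 = 74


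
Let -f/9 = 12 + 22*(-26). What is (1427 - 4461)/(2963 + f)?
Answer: -3034/8003 ≈ -0.37911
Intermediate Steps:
f = 5040 (f = -9*(12 + 22*(-26)) = -9*(12 - 572) = -9*(-560) = 5040)
(1427 - 4461)/(2963 + f) = (1427 - 4461)/(2963 + 5040) = -3034/8003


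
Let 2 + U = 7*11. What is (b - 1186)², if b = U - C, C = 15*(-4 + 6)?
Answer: 1301881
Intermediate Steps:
U = 75 (U = -2 + 7*11 = -2 + 77 = 75)
C = 30 (C = 15*2 = 30)
b = 45 (b = 75 - 1*30 = 75 - 30 = 45)
(b - 1186)² = (45 - 1186)² = (-1141)² = 1301881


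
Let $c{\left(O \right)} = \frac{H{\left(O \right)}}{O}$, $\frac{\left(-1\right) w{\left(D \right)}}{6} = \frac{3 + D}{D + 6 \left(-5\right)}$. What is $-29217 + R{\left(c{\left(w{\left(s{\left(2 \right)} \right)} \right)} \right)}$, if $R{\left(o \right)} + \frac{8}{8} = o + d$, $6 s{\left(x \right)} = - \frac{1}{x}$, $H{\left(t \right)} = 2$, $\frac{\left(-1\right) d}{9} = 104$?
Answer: $- \frac{3165809}{105} \approx -30151.0$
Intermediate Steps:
$d = -936$ ($d = \left(-9\right) 104 = -936$)
$s{\left(x \right)} = - \frac{1}{6 x}$ ($s{\left(x \right)} = \frac{\left(-1\right) \frac{1}{x}}{6} = - \frac{1}{6 x}$)
$w{\left(D \right)} = - \frac{6 \left(3 + D\right)}{-30 + D}$ ($w{\left(D \right)} = - 6 \frac{3 + D}{D + 6 \left(-5\right)} = - 6 \frac{3 + D}{D - 30} = - 6 \frac{3 + D}{-30 + D} = - \frac{6 \left(3 + D\right)}{-30 + D}$)
$c{\left(O \right)} = \frac{2}{O}$
$R{\left(o \right)} = -937 + o$ ($R{\left(o \right)} = -1 + \left(o - 936\right) = -1 + \left(-936 + o\right) = -937 + o$)
$-29217 + R{\left(c{\left(w{\left(s{\left(2 \right)} \right)} \right)} \right)} = -29217 - \left(937 - \frac{2}{6 \frac{1}{-30 - \frac{1}{6 \cdot 2}} \left(-3 - - \frac{1}{6 \cdot 2}\right)}\right) = -29217 - \left(937 - \frac{2}{6 \frac{1}{-30 - \frac{1}{12}} \left(-3 - \left(- \frac{1}{6}\right) \frac{1}{2}\right)}\right) = -29217 - \left(937 - \frac{2}{6 \frac{1}{-30 - \frac{1}{12}} \left(-3 - - \frac{1}{12}\right)}\right) = -29217 - \left(937 - \frac{2}{6 \frac{1}{- \frac{361}{12}} \left(-3 + \frac{1}{12}\right)}\right) = -29217 - \left(937 - \frac{2}{6 \left(- \frac{12}{361}\right) \left(- \frac{35}{12}\right)}\right) = -29217 - \left(937 - \frac{2}{\frac{210}{361}}\right) = -29217 + \left(-937 + 2 \cdot \frac{361}{210}\right) = -29217 + \left(-937 + \frac{361}{105}\right) = -29217 - \frac{98024}{105} = - \frac{3165809}{105}$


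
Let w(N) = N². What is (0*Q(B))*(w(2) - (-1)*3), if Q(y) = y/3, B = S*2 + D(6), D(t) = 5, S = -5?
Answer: 0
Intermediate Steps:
B = -5 (B = -5*2 + 5 = -10 + 5 = -5)
Q(y) = y/3 (Q(y) = y*(⅓) = y/3)
(0*Q(B))*(w(2) - (-1)*3) = (0*((⅓)*(-5)))*(2² - (-1)*3) = (0*(-5/3))*(4 - 1*(-3)) = 0*(4 + 3) = 0*7 = 0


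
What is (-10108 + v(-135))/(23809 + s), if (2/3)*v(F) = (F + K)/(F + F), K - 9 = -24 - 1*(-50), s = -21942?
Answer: -90967/16803 ≈ -5.4137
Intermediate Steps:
K = 35 (K = 9 + (-24 - 1*(-50)) = 9 + (-24 + 50) = 9 + 26 = 35)
v(F) = 3*(35 + F)/(4*F) (v(F) = 3*((F + 35)/(F + F))/2 = 3*((35 + F)/((2*F)))/2 = 3*((35 + F)*(1/(2*F)))/2 = 3*((35 + F)/(2*F))/2 = 3*(35 + F)/(4*F))
(-10108 + v(-135))/(23809 + s) = (-10108 + (¾)*(35 - 135)/(-135))/(23809 - 21942) = (-10108 + (¾)*(-1/135)*(-100))/1867 = (-10108 + 5/9)*(1/1867) = -90967/9*1/1867 = -90967/16803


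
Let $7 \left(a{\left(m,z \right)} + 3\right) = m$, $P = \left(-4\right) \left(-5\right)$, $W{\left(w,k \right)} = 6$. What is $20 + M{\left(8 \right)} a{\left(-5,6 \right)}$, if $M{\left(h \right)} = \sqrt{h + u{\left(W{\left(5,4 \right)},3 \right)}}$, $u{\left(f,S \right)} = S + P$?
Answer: $20 - \frac{26 \sqrt{31}}{7} \approx -0.68027$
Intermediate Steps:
$P = 20$
$a{\left(m,z \right)} = -3 + \frac{m}{7}$
$u{\left(f,S \right)} = 20 + S$ ($u{\left(f,S \right)} = S + 20 = 20 + S$)
$M{\left(h \right)} = \sqrt{23 + h}$ ($M{\left(h \right)} = \sqrt{h + \left(20 + 3\right)} = \sqrt{h + 23} = \sqrt{23 + h}$)
$20 + M{\left(8 \right)} a{\left(-5,6 \right)} = 20 + \sqrt{23 + 8} \left(-3 + \frac{1}{7} \left(-5\right)\right) = 20 + \sqrt{31} \left(-3 - \frac{5}{7}\right) = 20 + \sqrt{31} \left(- \frac{26}{7}\right) = 20 - \frac{26 \sqrt{31}}{7}$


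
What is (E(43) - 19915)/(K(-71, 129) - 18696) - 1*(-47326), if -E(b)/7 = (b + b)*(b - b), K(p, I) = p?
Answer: 126883851/2681 ≈ 47327.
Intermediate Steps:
E(b) = 0 (E(b) = -7*(b + b)*(b - b) = -7*2*b*0 = -7*0 = 0)
(E(43) - 19915)/(K(-71, 129) - 18696) - 1*(-47326) = (0 - 19915)/(-71 - 18696) - 1*(-47326) = -19915/(-18767) + 47326 = -19915*(-1/18767) + 47326 = 2845/2681 + 47326 = 126883851/2681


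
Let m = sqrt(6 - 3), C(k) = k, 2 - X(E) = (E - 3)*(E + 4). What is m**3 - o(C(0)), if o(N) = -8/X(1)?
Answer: 2/3 + 3*sqrt(3) ≈ 5.8628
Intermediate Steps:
X(E) = 2 - (-3 + E)*(4 + E) (X(E) = 2 - (E - 3)*(E + 4) = 2 - (-3 + E)*(4 + E))
o(N) = -2/3 (o(N) = -8/(14 - 1*1 - 1*1**2) = -8/(14 - 1 - 1*1) = -8/(14 - 1 - 1) = -8/12 = -8*1/12 = -2/3)
m = sqrt(3) ≈ 1.7320
m**3 - o(C(0)) = (sqrt(3))**3 - 1*(-2/3) = 3*sqrt(3) + 2/3 = 2/3 + 3*sqrt(3)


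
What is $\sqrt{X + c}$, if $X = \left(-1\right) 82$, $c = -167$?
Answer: $i \sqrt{249} \approx 15.78 i$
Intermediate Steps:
$X = -82$
$\sqrt{X + c} = \sqrt{-82 - 167} = \sqrt{-249} = i \sqrt{249}$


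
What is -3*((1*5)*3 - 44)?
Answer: 87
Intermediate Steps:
-3*((1*5)*3 - 44) = -3*(5*3 - 44) = -3*(15 - 44) = -3*(-29) = 87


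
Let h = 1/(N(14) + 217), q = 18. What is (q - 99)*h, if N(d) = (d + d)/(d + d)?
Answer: -81/218 ≈ -0.37156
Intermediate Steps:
N(d) = 1 (N(d) = (2*d)/((2*d)) = (2*d)*(1/(2*d)) = 1)
h = 1/218 (h = 1/(1 + 217) = 1/218 ≈ 0.0045872)
(q - 99)*h = (18 - 99)*(1/218) = -81*1/218 = -81/218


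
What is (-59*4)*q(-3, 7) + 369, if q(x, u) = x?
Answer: 1077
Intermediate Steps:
(-59*4)*q(-3, 7) + 369 = -59*4*(-3) + 369 = -236*(-3) + 369 = 708 + 369 = 1077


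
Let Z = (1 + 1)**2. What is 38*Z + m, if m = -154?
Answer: -2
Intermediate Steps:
Z = 4 (Z = 2**2 = 4)
38*Z + m = 38*4 - 154 = 152 - 154 = -2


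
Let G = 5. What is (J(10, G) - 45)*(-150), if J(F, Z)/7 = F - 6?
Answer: 2550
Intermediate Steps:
J(F, Z) = -42 + 7*F (J(F, Z) = 7*(F - 6) = 7*(-6 + F) = -42 + 7*F)
(J(10, G) - 45)*(-150) = ((-42 + 7*10) - 45)*(-150) = ((-42 + 70) - 45)*(-150) = (28 - 45)*(-150) = -17*(-150) = 2550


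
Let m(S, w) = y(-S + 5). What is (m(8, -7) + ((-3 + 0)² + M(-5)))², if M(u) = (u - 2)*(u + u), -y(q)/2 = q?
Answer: 7225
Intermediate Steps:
y(q) = -2*q
m(S, w) = -10 + 2*S (m(S, w) = -2*(-S + 5) = -2*(5 - S) = -10 + 2*S)
M(u) = 2*u*(-2 + u) (M(u) = (-2 + u)*(2*u) = 2*u*(-2 + u))
(m(8, -7) + ((-3 + 0)² + M(-5)))² = ((-10 + 2*8) + ((-3 + 0)² + 2*(-5)*(-2 - 5)))² = ((-10 + 16) + ((-3)² + 2*(-5)*(-7)))² = (6 + (9 + 70))² = (6 + 79)² = 85² = 7225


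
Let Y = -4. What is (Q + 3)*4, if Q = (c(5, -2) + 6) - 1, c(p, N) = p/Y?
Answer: 27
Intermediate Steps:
c(p, N) = -p/4 (c(p, N) = p/(-4) = p*(-¼) = -p/4)
Q = 15/4 (Q = (-¼*5 + 6) - 1 = (-5/4 + 6) - 1 = 19/4 - 1 = 15/4 ≈ 3.7500)
(Q + 3)*4 = (15/4 + 3)*4 = (27/4)*4 = 27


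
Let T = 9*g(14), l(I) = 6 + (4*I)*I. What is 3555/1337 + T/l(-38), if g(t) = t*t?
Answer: 233811/78883 ≈ 2.9640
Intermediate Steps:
g(t) = t²
l(I) = 6 + 4*I²
T = 1764 (T = 9*14² = 9*196 = 1764)
3555/1337 + T/l(-38) = 3555/1337 + 1764/(6 + 4*(-38)²) = 3555*(1/1337) + 1764/(6 + 4*1444) = 3555/1337 + 1764/(6 + 5776) = 3555/1337 + 1764/5782 = 3555/1337 + 1764*(1/5782) = 3555/1337 + 18/59 = 233811/78883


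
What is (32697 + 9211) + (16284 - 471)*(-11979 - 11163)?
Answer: -365902538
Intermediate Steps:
(32697 + 9211) + (16284 - 471)*(-11979 - 11163) = 41908 + 15813*(-23142) = 41908 - 365944446 = -365902538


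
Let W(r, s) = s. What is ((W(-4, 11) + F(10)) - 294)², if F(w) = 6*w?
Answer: 49729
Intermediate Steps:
((W(-4, 11) + F(10)) - 294)² = ((11 + 6*10) - 294)² = ((11 + 60) - 294)² = (71 - 294)² = (-223)² = 49729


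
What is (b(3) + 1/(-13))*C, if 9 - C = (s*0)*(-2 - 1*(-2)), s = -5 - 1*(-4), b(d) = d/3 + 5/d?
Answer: 303/13 ≈ 23.308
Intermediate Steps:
b(d) = 5/d + d/3 (b(d) = d*(1/3) + 5/d = d/3 + 5/d = 5/d + d/3)
s = -1 (s = -5 + 4 = -1)
C = 9 (C = 9 - (-1*0)*(-2 - 1*(-2)) = 9 - 0*(-2 + 2) = 9 - 0*0 = 9 - 1*0 = 9 + 0 = 9)
(b(3) + 1/(-13))*C = ((5/3 + (1/3)*3) + 1/(-13))*9 = ((5*(1/3) + 1) - 1/13)*9 = ((5/3 + 1) - 1/13)*9 = (8/3 - 1/13)*9 = (101/39)*9 = 303/13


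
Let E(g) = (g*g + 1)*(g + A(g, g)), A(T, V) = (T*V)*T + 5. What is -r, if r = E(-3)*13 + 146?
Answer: 3104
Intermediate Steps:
A(T, V) = 5 + V*T² (A(T, V) = V*T² + 5 = 5 + V*T²)
E(g) = (1 + g²)*(5 + g + g³) (E(g) = (g*g + 1)*(g + (5 + g*g²)) = (g² + 1)*(g + (5 + g³)) = (1 + g²)*(5 + g + g³))
r = -3104 (r = (5 - 3 + 2*(-3)³ + (-3)²*(5 + (-3)³))*13 + 146 = (5 - 3 + 2*(-27) + 9*(5 - 27))*13 + 146 = (5 - 3 - 54 + 9*(-22))*13 + 146 = (5 - 3 - 54 - 198)*13 + 146 = -250*13 + 146 = -3250 + 146 = -3104)
-r = -1*(-3104) = 3104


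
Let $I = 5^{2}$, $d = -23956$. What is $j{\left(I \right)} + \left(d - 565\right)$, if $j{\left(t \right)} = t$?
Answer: $-24496$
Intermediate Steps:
$I = 25$
$j{\left(I \right)} + \left(d - 565\right) = 25 - 24521 = -24496$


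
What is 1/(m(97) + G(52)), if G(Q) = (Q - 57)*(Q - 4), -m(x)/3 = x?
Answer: -1/531 ≈ -0.0018832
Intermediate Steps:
m(x) = -3*x
G(Q) = (-57 + Q)*(-4 + Q)
1/(m(97) + G(52)) = 1/(-3*97 + (228 + 52² - 61*52)) = 1/(-291 + (228 + 2704 - 3172)) = 1/(-291 - 240) = 1/(-531) = -1/531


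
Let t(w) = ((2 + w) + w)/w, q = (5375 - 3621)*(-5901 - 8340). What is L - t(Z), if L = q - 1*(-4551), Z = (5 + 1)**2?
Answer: -449534971/18 ≈ -2.4974e+7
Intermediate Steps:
q = -24978714 (q = 1754*(-14241) = -24978714)
Z = 36 (Z = 6**2 = 36)
L = -24974163 (L = -24978714 - 1*(-4551) = -24978714 + 4551 = -24974163)
t(w) = (2 + 2*w)/w
L - t(Z) = -24974163 - (2 + 2/36) = -24974163 - (2 + 2*(1/36)) = -24974163 - (2 + 1/18) = -24974163 - 1*37/18 = -24974163 - 37/18 = -449534971/18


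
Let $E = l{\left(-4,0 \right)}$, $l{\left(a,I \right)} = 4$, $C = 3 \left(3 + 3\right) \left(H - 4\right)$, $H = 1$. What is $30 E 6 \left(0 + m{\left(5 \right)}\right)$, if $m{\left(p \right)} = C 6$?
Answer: $-233280$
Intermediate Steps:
$C = -54$ ($C = 3 \left(3 + 3\right) \left(1 - 4\right) = 3 \cdot 6 \left(-3\right) = 3 \left(-18\right) = -54$)
$E = 4$
$m{\left(p \right)} = -324$ ($m{\left(p \right)} = \left(-54\right) 6 = -324$)
$30 E 6 \left(0 + m{\left(5 \right)}\right) = 30 \cdot 4 \cdot 6 \left(0 - 324\right) = 120 \cdot 6 \left(-324\right) = 120 \left(-1944\right) = -233280$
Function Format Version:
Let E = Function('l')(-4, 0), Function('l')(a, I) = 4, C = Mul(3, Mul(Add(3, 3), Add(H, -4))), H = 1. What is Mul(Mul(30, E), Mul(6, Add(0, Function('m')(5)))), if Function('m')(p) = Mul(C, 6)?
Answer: -233280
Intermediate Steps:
C = -54 (C = Mul(3, Mul(Add(3, 3), Add(1, -4))) = Mul(3, Mul(6, -3)) = Mul(3, -18) = -54)
E = 4
Function('m')(p) = -324 (Function('m')(p) = Mul(-54, 6) = -324)
Mul(Mul(30, E), Mul(6, Add(0, Function('m')(5)))) = Mul(Mul(30, 4), Mul(6, Add(0, -324))) = Mul(120, Mul(6, -324)) = Mul(120, -1944) = -233280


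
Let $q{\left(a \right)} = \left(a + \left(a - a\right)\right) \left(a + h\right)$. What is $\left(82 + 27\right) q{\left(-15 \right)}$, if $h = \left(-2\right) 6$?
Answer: $44145$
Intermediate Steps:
$h = -12$
$q{\left(a \right)} = a \left(-12 + a\right)$ ($q{\left(a \right)} = \left(a + \left(a - a\right)\right) \left(a - 12\right) = \left(a + 0\right) \left(-12 + a\right) = a \left(-12 + a\right)$)
$\left(82 + 27\right) q{\left(-15 \right)} = \left(82 + 27\right) \left(- 15 \left(-12 - 15\right)\right) = 109 \left(\left(-15\right) \left(-27\right)\right) = 109 \cdot 405 = 44145$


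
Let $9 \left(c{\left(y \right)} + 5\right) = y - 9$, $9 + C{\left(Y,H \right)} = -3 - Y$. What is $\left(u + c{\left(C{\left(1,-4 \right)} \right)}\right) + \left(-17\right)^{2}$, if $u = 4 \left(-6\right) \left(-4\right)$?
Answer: $\frac{3398}{9} \approx 377.56$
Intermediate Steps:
$C{\left(Y,H \right)} = -12 - Y$ ($C{\left(Y,H \right)} = -9 - \left(3 + Y\right) = -12 - Y$)
$u = 96$ ($u = \left(-24\right) \left(-4\right) = 96$)
$c{\left(y \right)} = -6 + \frac{y}{9}$ ($c{\left(y \right)} = -5 + \frac{y - 9}{9} = -5 + \frac{-9 + y}{9} = -5 + \left(-1 + \frac{y}{9}\right) = -6 + \frac{y}{9}$)
$\left(u + c{\left(C{\left(1,-4 \right)} \right)}\right) + \left(-17\right)^{2} = \left(96 - \left(6 - \frac{-12 - 1}{9}\right)\right) + \left(-17\right)^{2} = \left(96 - \left(6 - \frac{-12 - 1}{9}\right)\right) + 289 = \left(96 + \left(-6 + \frac{1}{9} \left(-13\right)\right)\right) + 289 = \left(96 - \frac{67}{9}\right) + 289 = \frac{797}{9} + 289 = \frac{3398}{9}$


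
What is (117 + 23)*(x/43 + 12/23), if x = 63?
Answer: 275100/989 ≈ 278.16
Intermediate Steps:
(117 + 23)*(x/43 + 12/23) = (117 + 23)*(63/43 + 12/23) = 140*(63*(1/43) + 12*(1/23)) = 140*(63/43 + 12/23) = 140*(1965/989) = 275100/989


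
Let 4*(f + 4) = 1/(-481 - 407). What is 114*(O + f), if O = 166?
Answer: 10933037/592 ≈ 18468.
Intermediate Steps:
f = -14209/3552 (f = -4 + 1/(4*(-481 - 407)) = -4 + (¼)/(-888) = -4 + (¼)*(-1/888) = -4 - 1/3552 = -14209/3552 ≈ -4.0003)
114*(O + f) = 114*(166 - 14209/3552) = 114*(575423/3552) = 10933037/592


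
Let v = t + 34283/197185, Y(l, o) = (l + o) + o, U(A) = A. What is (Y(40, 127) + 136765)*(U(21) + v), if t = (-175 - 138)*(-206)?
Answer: 1743153312832282/197185 ≈ 8.8402e+9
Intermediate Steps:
t = 64478 (t = -313*(-206) = 64478)
Y(l, o) = l + 2*o
v = 12714128713/197185 (v = 64478 + 34283/197185 = 12714128713/197185 ≈ 64478.)
(Y(40, 127) + 136765)*(U(21) + v) = ((40 + 2*127) + 136765)*(21 + 12714128713/197185) = ((40 + 254) + 136765)*(12718269598/197185) = (294 + 136765)*(12718269598/197185) = 137059*(12718269598/197185) = 1743153312832282/197185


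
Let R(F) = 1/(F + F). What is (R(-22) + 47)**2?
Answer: 4272489/1936 ≈ 2206.9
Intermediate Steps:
R(F) = 1/(2*F)
(R(-22) + 47)**2 = ((1/2)/(-22) + 47)**2 = ((1/2)*(-1/22) + 47)**2 = (-1/44 + 47)**2 = (2067/44)**2 = 4272489/1936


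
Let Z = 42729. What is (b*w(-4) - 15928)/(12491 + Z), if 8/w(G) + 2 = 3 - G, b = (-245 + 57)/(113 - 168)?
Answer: -1094674/3796375 ≈ -0.28835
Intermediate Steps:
b = 188/55 (b = -188/(-55) = -188*(-1/55) = 188/55 ≈ 3.4182)
w(G) = 8/(1 - G) (w(G) = 8/(-2 + (3 - G)) = 8/(1 - G))
(b*w(-4) - 15928)/(12491 + Z) = (188*(-8/(-1 - 4))/55 - 15928)/(12491 + 42729) = (188*(-8/(-5))/55 - 15928)/55220 = (188*(-8*(-1/5))/55 - 15928)*(1/55220) = ((188/55)*(8/5) - 15928)*(1/55220) = (1504/275 - 15928)*(1/55220) = -4378696/275*1/55220 = -1094674/3796375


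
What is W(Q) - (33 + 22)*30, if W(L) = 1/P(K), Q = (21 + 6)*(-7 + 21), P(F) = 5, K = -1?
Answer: -8249/5 ≈ -1649.8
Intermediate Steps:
Q = 378 (Q = 27*14 = 378)
W(L) = ⅕ (W(L) = 1/5 = ⅕)
W(Q) - (33 + 22)*30 = ⅕ - (33 + 22)*30 = ⅕ - 55*30 = ⅕ - 1*1650 = ⅕ - 1650 = -8249/5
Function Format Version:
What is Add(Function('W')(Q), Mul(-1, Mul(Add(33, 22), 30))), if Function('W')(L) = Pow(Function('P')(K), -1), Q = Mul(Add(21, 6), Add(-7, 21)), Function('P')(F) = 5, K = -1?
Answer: Rational(-8249, 5) ≈ -1649.8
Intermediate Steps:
Q = 378 (Q = Mul(27, 14) = 378)
Function('W')(L) = Rational(1, 5) (Function('W')(L) = Pow(5, -1) = Rational(1, 5))
Add(Function('W')(Q), Mul(-1, Mul(Add(33, 22), 30))) = Add(Rational(1, 5), Mul(-1, Mul(Add(33, 22), 30))) = Add(Rational(1, 5), Mul(-1, Mul(55, 30))) = Add(Rational(1, 5), Mul(-1, 1650)) = Add(Rational(1, 5), -1650) = Rational(-8249, 5)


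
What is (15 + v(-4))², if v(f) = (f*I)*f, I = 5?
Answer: 9025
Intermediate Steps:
v(f) = 5*f² (v(f) = (f*5)*f = (5*f)*f = 5*f²)
(15 + v(-4))² = (15 + 5*(-4)²)² = (15 + 5*16)² = (15 + 80)² = 95² = 9025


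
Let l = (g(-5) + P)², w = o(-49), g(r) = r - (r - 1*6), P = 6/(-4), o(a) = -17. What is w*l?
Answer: -1377/4 ≈ -344.25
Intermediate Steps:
P = -3/2 (P = 6*(-¼) = -3/2 ≈ -1.5000)
g(r) = 6 (g(r) = r - (r - 6) = r - (-6 + r) = r + (6 - r) = 6)
w = -17
l = 81/4 (l = (6 - 3/2)² = (9/2)² = 81/4 ≈ 20.250)
w*l = -17*81/4 = -1377/4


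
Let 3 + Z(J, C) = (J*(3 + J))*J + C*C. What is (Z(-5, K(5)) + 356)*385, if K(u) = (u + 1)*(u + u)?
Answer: 1502655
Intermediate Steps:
K(u) = 2*u*(1 + u) (K(u) = (1 + u)*(2*u) = 2*u*(1 + u))
Z(J, C) = -3 + C**2 + J**2*(3 + J) (Z(J, C) = -3 + ((J*(3 + J))*J + C*C) = -3 + (J**2*(3 + J) + C**2) = -3 + (C**2 + J**2*(3 + J)) = -3 + C**2 + J**2*(3 + J))
(Z(-5, K(5)) + 356)*385 = ((-3 + (2*5*(1 + 5))**2 + (-5)**3 + 3*(-5)**2) + 356)*385 = ((-3 + (2*5*6)**2 - 125 + 3*25) + 356)*385 = ((-3 + 60**2 - 125 + 75) + 356)*385 = ((-3 + 3600 - 125 + 75) + 356)*385 = (3547 + 356)*385 = 3903*385 = 1502655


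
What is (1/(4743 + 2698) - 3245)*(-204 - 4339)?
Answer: 15670782556/1063 ≈ 1.4742e+7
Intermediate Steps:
(1/(4743 + 2698) - 3245)*(-204 - 4339) = (1/7441 - 3245)*(-4543) = -24146044/7441*(-4543) = 15670782556/1063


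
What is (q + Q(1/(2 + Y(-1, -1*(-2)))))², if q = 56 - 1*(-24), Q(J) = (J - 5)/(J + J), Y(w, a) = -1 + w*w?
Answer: 22801/4 ≈ 5700.3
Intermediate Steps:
Y(w, a) = -1 + w²
Q(J) = (-5 + J)/(2*J) (Q(J) = (-5 + J)/((2*J)) = (-5 + J)*(1/(2*J)) = (-5 + J)/(2*J))
q = 80 (q = 56 + 24 = 80)
(q + Q(1/(2 + Y(-1, -1*(-2)))))² = (80 + (-5 + 1/(2 + (-1 + (-1)²)))/(2*(1/(2 + (-1 + (-1)²)))))² = (80 + (-5 + 1/(2 + (-1 + 1)))/(2*(1/(2 + (-1 + 1)))))² = (80 + (-5 + 1/(2 + 0))/(2*(1/(2 + 0))))² = (80 + (-5 + 1/2)/(2*(1/2)))² = (80 + (-5 + ½)/(2*(½)))² = (80 + (½)*2*(-9/2))² = (80 - 9/2)² = (151/2)² = 22801/4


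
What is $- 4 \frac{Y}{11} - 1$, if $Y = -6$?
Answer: $\frac{13}{11} \approx 1.1818$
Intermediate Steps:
$- 4 \frac{Y}{11} - 1 = - 4 \left(- \frac{6}{11}\right) - 1 = - 4 \left(\left(-6\right) \frac{1}{11}\right) - 1 = \left(-4\right) \left(- \frac{6}{11}\right) - 1 = \frac{24}{11} - 1 = \frac{13}{11}$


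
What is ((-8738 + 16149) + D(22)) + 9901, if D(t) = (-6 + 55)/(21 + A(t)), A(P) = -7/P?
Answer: 1125434/65 ≈ 17314.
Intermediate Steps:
D(t) = 49/(21 - 7/t) (D(t) = (-6 + 55)/(21 - 7/t) = 49/(21 - 7/t))
((-8738 + 16149) + D(22)) + 9901 = ((-8738 + 16149) + 7*22/(-1 + 3*22)) + 9901 = (7411 + 7*22/(-1 + 66)) + 9901 = (7411 + 7*22/65) + 9901 = (7411 + 7*22*(1/65)) + 9901 = (7411 + 154/65) + 9901 = 481869/65 + 9901 = 1125434/65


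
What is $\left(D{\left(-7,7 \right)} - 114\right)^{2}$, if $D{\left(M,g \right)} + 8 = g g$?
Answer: $5329$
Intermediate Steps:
$D{\left(M,g \right)} = -8 + g^{2}$ ($D{\left(M,g \right)} = -8 + g g = -8 + g^{2}$)
$\left(D{\left(-7,7 \right)} - 114\right)^{2} = \left(\left(-8 + 7^{2}\right) - 114\right)^{2} = \left(\left(-8 + 49\right) - 114\right)^{2} = \left(41 - 114\right)^{2} = \left(-73\right)^{2} = 5329$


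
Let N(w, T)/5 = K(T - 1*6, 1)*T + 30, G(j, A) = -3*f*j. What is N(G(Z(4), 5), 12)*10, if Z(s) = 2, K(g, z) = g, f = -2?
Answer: 5100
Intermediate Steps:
G(j, A) = 6*j (G(j, A) = -(-6)*j = 6*j)
N(w, T) = 150 + 5*T*(-6 + T) (N(w, T) = 5*((T - 1*6)*T + 30) = 5*((T - 6)*T + 30) = 5*((-6 + T)*T + 30) = 5*(T*(-6 + T) + 30) = 5*(30 + T*(-6 + T)) = 150 + 5*T*(-6 + T))
N(G(Z(4), 5), 12)*10 = (150 + 5*12*(-6 + 12))*10 = (150 + 5*12*6)*10 = (150 + 360)*10 = 510*10 = 5100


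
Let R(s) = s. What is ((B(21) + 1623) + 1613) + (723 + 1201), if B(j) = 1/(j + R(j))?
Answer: 216721/42 ≈ 5160.0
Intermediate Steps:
B(j) = 1/(2*j) (B(j) = 1/(j + j) = 1/(2*j))
((B(21) + 1623) + 1613) + (723 + 1201) = (((½)/21 + 1623) + 1613) + (723 + 1201) = (((½)*(1/21) + 1623) + 1613) + 1924 = ((1/42 + 1623) + 1613) + 1924 = (68167/42 + 1613) + 1924 = 135913/42 + 1924 = 216721/42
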